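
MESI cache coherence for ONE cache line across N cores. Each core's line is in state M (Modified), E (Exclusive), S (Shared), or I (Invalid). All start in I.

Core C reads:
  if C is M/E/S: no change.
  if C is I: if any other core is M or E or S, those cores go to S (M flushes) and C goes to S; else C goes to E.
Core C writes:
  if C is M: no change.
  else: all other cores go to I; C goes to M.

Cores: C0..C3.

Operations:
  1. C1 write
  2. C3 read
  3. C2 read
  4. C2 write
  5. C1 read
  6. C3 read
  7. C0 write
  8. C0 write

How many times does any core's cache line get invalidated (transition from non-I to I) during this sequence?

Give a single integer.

Op 1: C1 write [C1 write: invalidate none -> C1=M] -> [I,M,I,I] (invalidations this op: 0; running total: 0)
Op 2: C3 read [C3 read from I: others=['C1=M'] -> C3=S, others downsized to S] -> [I,S,I,S] (invalidations this op: 0; running total: 0)
Op 3: C2 read [C2 read from I: others=['C1=S', 'C3=S'] -> C2=S, others downsized to S] -> [I,S,S,S] (invalidations this op: 0; running total: 0)
Op 4: C2 write [C2 write: invalidate ['C1=S', 'C3=S'] -> C2=M] -> [I,I,M,I] (invalidations this op: 2; running total: 2)
Op 5: C1 read [C1 read from I: others=['C2=M'] -> C1=S, others downsized to S] -> [I,S,S,I] (invalidations this op: 0; running total: 2)
Op 6: C3 read [C3 read from I: others=['C1=S', 'C2=S'] -> C3=S, others downsized to S] -> [I,S,S,S] (invalidations this op: 0; running total: 2)
Op 7: C0 write [C0 write: invalidate ['C1=S', 'C2=S', 'C3=S'] -> C0=M] -> [M,I,I,I] (invalidations this op: 3; running total: 5)
Op 8: C0 write [C0 write: already M (modified), no change] -> [M,I,I,I] (invalidations this op: 0; running total: 5)

Answer: 5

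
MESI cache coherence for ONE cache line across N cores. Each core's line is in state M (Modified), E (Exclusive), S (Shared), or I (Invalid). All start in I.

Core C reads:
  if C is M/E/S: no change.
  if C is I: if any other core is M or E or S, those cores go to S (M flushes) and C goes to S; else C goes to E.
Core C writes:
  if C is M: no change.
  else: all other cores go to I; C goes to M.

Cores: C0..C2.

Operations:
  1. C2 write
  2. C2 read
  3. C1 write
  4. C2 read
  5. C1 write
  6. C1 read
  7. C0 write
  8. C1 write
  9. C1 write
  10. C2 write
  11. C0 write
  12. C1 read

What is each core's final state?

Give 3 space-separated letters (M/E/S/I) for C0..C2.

Answer: S S I

Derivation:
Op 1: C2 write [C2 write: invalidate none -> C2=M] -> [I,I,M]
Op 2: C2 read [C2 read: already in M, no change] -> [I,I,M]
Op 3: C1 write [C1 write: invalidate ['C2=M'] -> C1=M] -> [I,M,I]
Op 4: C2 read [C2 read from I: others=['C1=M'] -> C2=S, others downsized to S] -> [I,S,S]
Op 5: C1 write [C1 write: invalidate ['C2=S'] -> C1=M] -> [I,M,I]
Op 6: C1 read [C1 read: already in M, no change] -> [I,M,I]
Op 7: C0 write [C0 write: invalidate ['C1=M'] -> C0=M] -> [M,I,I]
Op 8: C1 write [C1 write: invalidate ['C0=M'] -> C1=M] -> [I,M,I]
Op 9: C1 write [C1 write: already M (modified), no change] -> [I,M,I]
Op 10: C2 write [C2 write: invalidate ['C1=M'] -> C2=M] -> [I,I,M]
Op 11: C0 write [C0 write: invalidate ['C2=M'] -> C0=M] -> [M,I,I]
Op 12: C1 read [C1 read from I: others=['C0=M'] -> C1=S, others downsized to S] -> [S,S,I]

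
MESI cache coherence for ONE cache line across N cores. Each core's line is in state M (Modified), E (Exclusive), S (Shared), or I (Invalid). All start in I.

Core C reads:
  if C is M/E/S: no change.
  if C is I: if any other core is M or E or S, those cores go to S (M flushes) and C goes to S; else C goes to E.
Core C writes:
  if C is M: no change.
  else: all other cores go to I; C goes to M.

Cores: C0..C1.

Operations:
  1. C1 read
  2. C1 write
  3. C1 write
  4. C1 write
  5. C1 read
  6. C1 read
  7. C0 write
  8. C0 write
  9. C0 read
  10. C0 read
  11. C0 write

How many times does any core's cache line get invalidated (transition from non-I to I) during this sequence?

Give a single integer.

Answer: 1

Derivation:
Op 1: C1 read [C1 read from I: no other sharers -> C1=E (exclusive)] -> [I,E] (invalidations this op: 0; running total: 0)
Op 2: C1 write [C1 write: invalidate none -> C1=M] -> [I,M] (invalidations this op: 0; running total: 0)
Op 3: C1 write [C1 write: already M (modified), no change] -> [I,M] (invalidations this op: 0; running total: 0)
Op 4: C1 write [C1 write: already M (modified), no change] -> [I,M] (invalidations this op: 0; running total: 0)
Op 5: C1 read [C1 read: already in M, no change] -> [I,M] (invalidations this op: 0; running total: 0)
Op 6: C1 read [C1 read: already in M, no change] -> [I,M] (invalidations this op: 0; running total: 0)
Op 7: C0 write [C0 write: invalidate ['C1=M'] -> C0=M] -> [M,I] (invalidations this op: 1; running total: 1)
Op 8: C0 write [C0 write: already M (modified), no change] -> [M,I] (invalidations this op: 0; running total: 1)
Op 9: C0 read [C0 read: already in M, no change] -> [M,I] (invalidations this op: 0; running total: 1)
Op 10: C0 read [C0 read: already in M, no change] -> [M,I] (invalidations this op: 0; running total: 1)
Op 11: C0 write [C0 write: already M (modified), no change] -> [M,I] (invalidations this op: 0; running total: 1)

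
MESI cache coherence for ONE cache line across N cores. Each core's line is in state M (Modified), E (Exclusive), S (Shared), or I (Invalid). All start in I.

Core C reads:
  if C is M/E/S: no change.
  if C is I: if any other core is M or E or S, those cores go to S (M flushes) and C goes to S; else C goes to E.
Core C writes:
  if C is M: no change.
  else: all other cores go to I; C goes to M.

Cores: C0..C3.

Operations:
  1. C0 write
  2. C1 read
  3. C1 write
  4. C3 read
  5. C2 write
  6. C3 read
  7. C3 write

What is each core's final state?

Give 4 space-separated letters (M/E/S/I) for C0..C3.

Op 1: C0 write [C0 write: invalidate none -> C0=M] -> [M,I,I,I]
Op 2: C1 read [C1 read from I: others=['C0=M'] -> C1=S, others downsized to S] -> [S,S,I,I]
Op 3: C1 write [C1 write: invalidate ['C0=S'] -> C1=M] -> [I,M,I,I]
Op 4: C3 read [C3 read from I: others=['C1=M'] -> C3=S, others downsized to S] -> [I,S,I,S]
Op 5: C2 write [C2 write: invalidate ['C1=S', 'C3=S'] -> C2=M] -> [I,I,M,I]
Op 6: C3 read [C3 read from I: others=['C2=M'] -> C3=S, others downsized to S] -> [I,I,S,S]
Op 7: C3 write [C3 write: invalidate ['C2=S'] -> C3=M] -> [I,I,I,M]

Answer: I I I M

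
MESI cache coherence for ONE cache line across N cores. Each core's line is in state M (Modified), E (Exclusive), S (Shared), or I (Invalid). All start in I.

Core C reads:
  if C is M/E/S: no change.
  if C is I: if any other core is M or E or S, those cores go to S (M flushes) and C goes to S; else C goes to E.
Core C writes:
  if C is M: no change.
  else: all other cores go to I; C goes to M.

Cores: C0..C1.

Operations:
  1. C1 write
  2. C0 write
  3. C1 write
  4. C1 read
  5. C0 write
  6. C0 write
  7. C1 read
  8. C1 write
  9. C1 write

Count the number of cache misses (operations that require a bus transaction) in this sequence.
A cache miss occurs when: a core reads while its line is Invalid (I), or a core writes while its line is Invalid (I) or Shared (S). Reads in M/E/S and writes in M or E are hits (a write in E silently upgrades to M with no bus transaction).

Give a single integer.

Op 1: C1 write [C1 write: invalidate none -> C1=M] -> [I,M] [MISS #1: write from I]
Op 2: C0 write [C0 write: invalidate ['C1=M'] -> C0=M] -> [M,I] [MISS #2: write from I]
Op 3: C1 write [C1 write: invalidate ['C0=M'] -> C1=M] -> [I,M] [MISS #3: write from I]
Op 4: C1 read [C1 read: already in M, no change] -> [I,M] [hit: read from M]
Op 5: C0 write [C0 write: invalidate ['C1=M'] -> C0=M] -> [M,I] [MISS #4: write from I]
Op 6: C0 write [C0 write: already M (modified), no change] -> [M,I] [hit: write from M]
Op 7: C1 read [C1 read from I: others=['C0=M'] -> C1=S, others downsized to S] -> [S,S] [MISS #5: read from I]
Op 8: C1 write [C1 write: invalidate ['C0=S'] -> C1=M] -> [I,M] [MISS #6: write from S]
Op 9: C1 write [C1 write: already M (modified), no change] -> [I,M] [hit: write from M]

Answer: 6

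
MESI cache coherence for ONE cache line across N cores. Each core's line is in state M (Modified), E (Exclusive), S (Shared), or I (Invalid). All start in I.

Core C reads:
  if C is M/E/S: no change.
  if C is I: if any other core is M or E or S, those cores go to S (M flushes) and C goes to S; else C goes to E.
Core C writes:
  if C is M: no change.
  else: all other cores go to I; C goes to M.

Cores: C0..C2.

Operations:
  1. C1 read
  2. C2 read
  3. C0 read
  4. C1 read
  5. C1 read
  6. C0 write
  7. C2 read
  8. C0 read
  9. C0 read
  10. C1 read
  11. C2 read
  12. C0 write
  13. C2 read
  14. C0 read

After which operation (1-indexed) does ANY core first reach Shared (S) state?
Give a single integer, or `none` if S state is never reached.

Op 1: C1 read [C1 read from I: no other sharers -> C1=E (exclusive)] -> [I,E,I]
Op 2: C2 read [C2 read from I: others=['C1=E'] -> C2=S, others downsized to S] -> [I,S,S]
  -> First S state at op 2; remaining ops need not be traced.

Answer: 2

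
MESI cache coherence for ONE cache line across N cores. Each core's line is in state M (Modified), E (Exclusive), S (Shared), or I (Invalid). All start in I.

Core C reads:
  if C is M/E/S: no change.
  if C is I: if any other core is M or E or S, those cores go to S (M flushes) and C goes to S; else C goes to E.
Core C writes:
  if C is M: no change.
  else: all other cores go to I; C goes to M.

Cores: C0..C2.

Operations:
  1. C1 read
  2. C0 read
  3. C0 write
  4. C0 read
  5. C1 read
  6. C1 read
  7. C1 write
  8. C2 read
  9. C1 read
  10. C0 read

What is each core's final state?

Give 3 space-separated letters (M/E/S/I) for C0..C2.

Op 1: C1 read [C1 read from I: no other sharers -> C1=E (exclusive)] -> [I,E,I]
Op 2: C0 read [C0 read from I: others=['C1=E'] -> C0=S, others downsized to S] -> [S,S,I]
Op 3: C0 write [C0 write: invalidate ['C1=S'] -> C0=M] -> [M,I,I]
Op 4: C0 read [C0 read: already in M, no change] -> [M,I,I]
Op 5: C1 read [C1 read from I: others=['C0=M'] -> C1=S, others downsized to S] -> [S,S,I]
Op 6: C1 read [C1 read: already in S, no change] -> [S,S,I]
Op 7: C1 write [C1 write: invalidate ['C0=S'] -> C1=M] -> [I,M,I]
Op 8: C2 read [C2 read from I: others=['C1=M'] -> C2=S, others downsized to S] -> [I,S,S]
Op 9: C1 read [C1 read: already in S, no change] -> [I,S,S]
Op 10: C0 read [C0 read from I: others=['C1=S', 'C2=S'] -> C0=S, others downsized to S] -> [S,S,S]

Answer: S S S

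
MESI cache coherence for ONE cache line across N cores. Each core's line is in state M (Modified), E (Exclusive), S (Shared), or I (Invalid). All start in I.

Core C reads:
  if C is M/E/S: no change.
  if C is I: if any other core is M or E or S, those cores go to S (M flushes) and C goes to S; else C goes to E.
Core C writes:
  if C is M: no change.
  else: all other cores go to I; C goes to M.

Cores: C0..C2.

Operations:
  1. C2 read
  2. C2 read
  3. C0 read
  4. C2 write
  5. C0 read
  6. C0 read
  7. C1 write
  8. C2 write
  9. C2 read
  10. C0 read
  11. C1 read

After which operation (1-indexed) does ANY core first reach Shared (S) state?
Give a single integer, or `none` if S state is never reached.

Answer: 3

Derivation:
Op 1: C2 read [C2 read from I: no other sharers -> C2=E (exclusive)] -> [I,I,E]
Op 2: C2 read [C2 read: already in E, no change] -> [I,I,E]
Op 3: C0 read [C0 read from I: others=['C2=E'] -> C0=S, others downsized to S] -> [S,I,S]
  -> First S state at op 3; remaining ops need not be traced.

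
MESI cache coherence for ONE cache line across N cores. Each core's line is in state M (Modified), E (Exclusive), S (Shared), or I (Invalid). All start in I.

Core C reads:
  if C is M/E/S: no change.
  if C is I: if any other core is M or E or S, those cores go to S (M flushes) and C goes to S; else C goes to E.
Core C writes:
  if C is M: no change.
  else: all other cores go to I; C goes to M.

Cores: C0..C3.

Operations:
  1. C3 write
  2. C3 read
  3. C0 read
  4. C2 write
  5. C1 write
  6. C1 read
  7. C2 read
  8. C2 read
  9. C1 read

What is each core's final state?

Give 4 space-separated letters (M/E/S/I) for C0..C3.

Answer: I S S I

Derivation:
Op 1: C3 write [C3 write: invalidate none -> C3=M] -> [I,I,I,M]
Op 2: C3 read [C3 read: already in M, no change] -> [I,I,I,M]
Op 3: C0 read [C0 read from I: others=['C3=M'] -> C0=S, others downsized to S] -> [S,I,I,S]
Op 4: C2 write [C2 write: invalidate ['C0=S', 'C3=S'] -> C2=M] -> [I,I,M,I]
Op 5: C1 write [C1 write: invalidate ['C2=M'] -> C1=M] -> [I,M,I,I]
Op 6: C1 read [C1 read: already in M, no change] -> [I,M,I,I]
Op 7: C2 read [C2 read from I: others=['C1=M'] -> C2=S, others downsized to S] -> [I,S,S,I]
Op 8: C2 read [C2 read: already in S, no change] -> [I,S,S,I]
Op 9: C1 read [C1 read: already in S, no change] -> [I,S,S,I]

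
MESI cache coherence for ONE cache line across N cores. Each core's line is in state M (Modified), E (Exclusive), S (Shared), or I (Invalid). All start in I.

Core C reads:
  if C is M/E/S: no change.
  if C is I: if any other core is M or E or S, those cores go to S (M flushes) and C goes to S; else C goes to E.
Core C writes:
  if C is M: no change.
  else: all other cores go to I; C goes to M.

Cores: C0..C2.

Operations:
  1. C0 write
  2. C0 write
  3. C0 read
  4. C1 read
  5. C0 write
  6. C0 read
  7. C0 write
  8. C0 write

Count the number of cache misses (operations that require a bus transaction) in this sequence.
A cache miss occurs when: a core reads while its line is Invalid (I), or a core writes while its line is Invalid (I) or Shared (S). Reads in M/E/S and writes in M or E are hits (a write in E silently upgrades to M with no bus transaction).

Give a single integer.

Answer: 3

Derivation:
Op 1: C0 write [C0 write: invalidate none -> C0=M] -> [M,I,I] [MISS #1: write from I]
Op 2: C0 write [C0 write: already M (modified), no change] -> [M,I,I] [hit: write from M]
Op 3: C0 read [C0 read: already in M, no change] -> [M,I,I] [hit: read from M]
Op 4: C1 read [C1 read from I: others=['C0=M'] -> C1=S, others downsized to S] -> [S,S,I] [MISS #2: read from I]
Op 5: C0 write [C0 write: invalidate ['C1=S'] -> C0=M] -> [M,I,I] [MISS #3: write from S]
Op 6: C0 read [C0 read: already in M, no change] -> [M,I,I] [hit: read from M]
Op 7: C0 write [C0 write: already M (modified), no change] -> [M,I,I] [hit: write from M]
Op 8: C0 write [C0 write: already M (modified), no change] -> [M,I,I] [hit: write from M]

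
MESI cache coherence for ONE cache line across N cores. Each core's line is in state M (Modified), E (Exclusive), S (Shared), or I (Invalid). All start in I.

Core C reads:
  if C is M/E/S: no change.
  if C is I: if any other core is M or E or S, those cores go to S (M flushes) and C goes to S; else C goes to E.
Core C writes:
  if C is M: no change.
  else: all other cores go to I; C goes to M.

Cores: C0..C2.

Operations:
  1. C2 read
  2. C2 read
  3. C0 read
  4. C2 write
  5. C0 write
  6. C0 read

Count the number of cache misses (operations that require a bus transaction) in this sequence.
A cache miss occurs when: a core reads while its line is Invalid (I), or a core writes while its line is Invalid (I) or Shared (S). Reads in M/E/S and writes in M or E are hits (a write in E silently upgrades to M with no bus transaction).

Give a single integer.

Op 1: C2 read [C2 read from I: no other sharers -> C2=E (exclusive)] -> [I,I,E] [MISS #1: read from I]
Op 2: C2 read [C2 read: already in E, no change] -> [I,I,E] [hit: read from E]
Op 3: C0 read [C0 read from I: others=['C2=E'] -> C0=S, others downsized to S] -> [S,I,S] [MISS #2: read from I]
Op 4: C2 write [C2 write: invalidate ['C0=S'] -> C2=M] -> [I,I,M] [MISS #3: write from S]
Op 5: C0 write [C0 write: invalidate ['C2=M'] -> C0=M] -> [M,I,I] [MISS #4: write from I]
Op 6: C0 read [C0 read: already in M, no change] -> [M,I,I] [hit: read from M]

Answer: 4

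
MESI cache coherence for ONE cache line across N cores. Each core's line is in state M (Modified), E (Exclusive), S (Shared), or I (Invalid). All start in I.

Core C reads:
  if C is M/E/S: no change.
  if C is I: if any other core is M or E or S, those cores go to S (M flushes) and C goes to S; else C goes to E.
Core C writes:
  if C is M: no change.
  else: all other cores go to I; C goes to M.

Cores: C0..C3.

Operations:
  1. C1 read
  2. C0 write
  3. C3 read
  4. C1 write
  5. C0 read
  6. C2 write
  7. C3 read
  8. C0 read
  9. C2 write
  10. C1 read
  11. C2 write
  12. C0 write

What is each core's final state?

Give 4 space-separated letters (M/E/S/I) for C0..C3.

Answer: M I I I

Derivation:
Op 1: C1 read [C1 read from I: no other sharers -> C1=E (exclusive)] -> [I,E,I,I]
Op 2: C0 write [C0 write: invalidate ['C1=E'] -> C0=M] -> [M,I,I,I]
Op 3: C3 read [C3 read from I: others=['C0=M'] -> C3=S, others downsized to S] -> [S,I,I,S]
Op 4: C1 write [C1 write: invalidate ['C0=S', 'C3=S'] -> C1=M] -> [I,M,I,I]
Op 5: C0 read [C0 read from I: others=['C1=M'] -> C0=S, others downsized to S] -> [S,S,I,I]
Op 6: C2 write [C2 write: invalidate ['C0=S', 'C1=S'] -> C2=M] -> [I,I,M,I]
Op 7: C3 read [C3 read from I: others=['C2=M'] -> C3=S, others downsized to S] -> [I,I,S,S]
Op 8: C0 read [C0 read from I: others=['C2=S', 'C3=S'] -> C0=S, others downsized to S] -> [S,I,S,S]
Op 9: C2 write [C2 write: invalidate ['C0=S', 'C3=S'] -> C2=M] -> [I,I,M,I]
Op 10: C1 read [C1 read from I: others=['C2=M'] -> C1=S, others downsized to S] -> [I,S,S,I]
Op 11: C2 write [C2 write: invalidate ['C1=S'] -> C2=M] -> [I,I,M,I]
Op 12: C0 write [C0 write: invalidate ['C2=M'] -> C0=M] -> [M,I,I,I]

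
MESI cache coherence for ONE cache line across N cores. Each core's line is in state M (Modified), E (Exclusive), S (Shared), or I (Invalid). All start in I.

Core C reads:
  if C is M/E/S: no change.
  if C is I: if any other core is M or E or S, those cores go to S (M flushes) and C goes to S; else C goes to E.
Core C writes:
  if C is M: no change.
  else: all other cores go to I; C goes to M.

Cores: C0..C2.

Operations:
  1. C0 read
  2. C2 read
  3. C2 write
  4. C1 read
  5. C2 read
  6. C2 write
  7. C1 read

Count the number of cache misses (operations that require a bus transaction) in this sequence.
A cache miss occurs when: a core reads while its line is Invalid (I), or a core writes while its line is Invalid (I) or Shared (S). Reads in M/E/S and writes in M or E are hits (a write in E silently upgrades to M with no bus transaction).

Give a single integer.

Op 1: C0 read [C0 read from I: no other sharers -> C0=E (exclusive)] -> [E,I,I] [MISS #1: read from I]
Op 2: C2 read [C2 read from I: others=['C0=E'] -> C2=S, others downsized to S] -> [S,I,S] [MISS #2: read from I]
Op 3: C2 write [C2 write: invalidate ['C0=S'] -> C2=M] -> [I,I,M] [MISS #3: write from S]
Op 4: C1 read [C1 read from I: others=['C2=M'] -> C1=S, others downsized to S] -> [I,S,S] [MISS #4: read from I]
Op 5: C2 read [C2 read: already in S, no change] -> [I,S,S] [hit: read from S]
Op 6: C2 write [C2 write: invalidate ['C1=S'] -> C2=M] -> [I,I,M] [MISS #5: write from S]
Op 7: C1 read [C1 read from I: others=['C2=M'] -> C1=S, others downsized to S] -> [I,S,S] [MISS #6: read from I]

Answer: 6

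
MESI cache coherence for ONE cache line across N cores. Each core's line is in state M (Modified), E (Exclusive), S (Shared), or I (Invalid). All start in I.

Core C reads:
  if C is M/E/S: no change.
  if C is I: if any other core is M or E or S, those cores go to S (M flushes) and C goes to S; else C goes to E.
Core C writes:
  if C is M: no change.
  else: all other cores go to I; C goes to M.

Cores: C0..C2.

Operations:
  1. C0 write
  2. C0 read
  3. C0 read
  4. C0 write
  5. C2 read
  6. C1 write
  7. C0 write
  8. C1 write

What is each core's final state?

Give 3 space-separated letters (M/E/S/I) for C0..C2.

Answer: I M I

Derivation:
Op 1: C0 write [C0 write: invalidate none -> C0=M] -> [M,I,I]
Op 2: C0 read [C0 read: already in M, no change] -> [M,I,I]
Op 3: C0 read [C0 read: already in M, no change] -> [M,I,I]
Op 4: C0 write [C0 write: already M (modified), no change] -> [M,I,I]
Op 5: C2 read [C2 read from I: others=['C0=M'] -> C2=S, others downsized to S] -> [S,I,S]
Op 6: C1 write [C1 write: invalidate ['C0=S', 'C2=S'] -> C1=M] -> [I,M,I]
Op 7: C0 write [C0 write: invalidate ['C1=M'] -> C0=M] -> [M,I,I]
Op 8: C1 write [C1 write: invalidate ['C0=M'] -> C1=M] -> [I,M,I]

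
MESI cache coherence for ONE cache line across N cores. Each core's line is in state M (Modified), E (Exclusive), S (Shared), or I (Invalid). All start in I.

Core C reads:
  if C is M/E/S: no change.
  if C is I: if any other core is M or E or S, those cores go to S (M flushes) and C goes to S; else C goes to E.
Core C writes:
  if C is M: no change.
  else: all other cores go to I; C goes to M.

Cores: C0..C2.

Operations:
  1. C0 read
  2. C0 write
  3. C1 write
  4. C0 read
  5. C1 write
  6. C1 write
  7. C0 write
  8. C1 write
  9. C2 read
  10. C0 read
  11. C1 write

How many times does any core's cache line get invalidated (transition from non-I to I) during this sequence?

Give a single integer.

Answer: 6

Derivation:
Op 1: C0 read [C0 read from I: no other sharers -> C0=E (exclusive)] -> [E,I,I] (invalidations this op: 0; running total: 0)
Op 2: C0 write [C0 write: invalidate none -> C0=M] -> [M,I,I] (invalidations this op: 0; running total: 0)
Op 3: C1 write [C1 write: invalidate ['C0=M'] -> C1=M] -> [I,M,I] (invalidations this op: 1; running total: 1)
Op 4: C0 read [C0 read from I: others=['C1=M'] -> C0=S, others downsized to S] -> [S,S,I] (invalidations this op: 0; running total: 1)
Op 5: C1 write [C1 write: invalidate ['C0=S'] -> C1=M] -> [I,M,I] (invalidations this op: 1; running total: 2)
Op 6: C1 write [C1 write: already M (modified), no change] -> [I,M,I] (invalidations this op: 0; running total: 2)
Op 7: C0 write [C0 write: invalidate ['C1=M'] -> C0=M] -> [M,I,I] (invalidations this op: 1; running total: 3)
Op 8: C1 write [C1 write: invalidate ['C0=M'] -> C1=M] -> [I,M,I] (invalidations this op: 1; running total: 4)
Op 9: C2 read [C2 read from I: others=['C1=M'] -> C2=S, others downsized to S] -> [I,S,S] (invalidations this op: 0; running total: 4)
Op 10: C0 read [C0 read from I: others=['C1=S', 'C2=S'] -> C0=S, others downsized to S] -> [S,S,S] (invalidations this op: 0; running total: 4)
Op 11: C1 write [C1 write: invalidate ['C0=S', 'C2=S'] -> C1=M] -> [I,M,I] (invalidations this op: 2; running total: 6)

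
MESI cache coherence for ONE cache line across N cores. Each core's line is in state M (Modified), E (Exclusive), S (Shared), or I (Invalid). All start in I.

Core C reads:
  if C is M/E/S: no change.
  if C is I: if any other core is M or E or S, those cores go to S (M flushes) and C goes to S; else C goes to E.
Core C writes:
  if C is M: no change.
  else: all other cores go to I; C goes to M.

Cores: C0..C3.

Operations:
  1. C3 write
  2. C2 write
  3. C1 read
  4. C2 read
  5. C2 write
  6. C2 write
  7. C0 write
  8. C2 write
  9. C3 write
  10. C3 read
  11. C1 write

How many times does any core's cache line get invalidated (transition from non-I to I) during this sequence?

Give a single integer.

Answer: 6

Derivation:
Op 1: C3 write [C3 write: invalidate none -> C3=M] -> [I,I,I,M] (invalidations this op: 0; running total: 0)
Op 2: C2 write [C2 write: invalidate ['C3=M'] -> C2=M] -> [I,I,M,I] (invalidations this op: 1; running total: 1)
Op 3: C1 read [C1 read from I: others=['C2=M'] -> C1=S, others downsized to S] -> [I,S,S,I] (invalidations this op: 0; running total: 1)
Op 4: C2 read [C2 read: already in S, no change] -> [I,S,S,I] (invalidations this op: 0; running total: 1)
Op 5: C2 write [C2 write: invalidate ['C1=S'] -> C2=M] -> [I,I,M,I] (invalidations this op: 1; running total: 2)
Op 6: C2 write [C2 write: already M (modified), no change] -> [I,I,M,I] (invalidations this op: 0; running total: 2)
Op 7: C0 write [C0 write: invalidate ['C2=M'] -> C0=M] -> [M,I,I,I] (invalidations this op: 1; running total: 3)
Op 8: C2 write [C2 write: invalidate ['C0=M'] -> C2=M] -> [I,I,M,I] (invalidations this op: 1; running total: 4)
Op 9: C3 write [C3 write: invalidate ['C2=M'] -> C3=M] -> [I,I,I,M] (invalidations this op: 1; running total: 5)
Op 10: C3 read [C3 read: already in M, no change] -> [I,I,I,M] (invalidations this op: 0; running total: 5)
Op 11: C1 write [C1 write: invalidate ['C3=M'] -> C1=M] -> [I,M,I,I] (invalidations this op: 1; running total: 6)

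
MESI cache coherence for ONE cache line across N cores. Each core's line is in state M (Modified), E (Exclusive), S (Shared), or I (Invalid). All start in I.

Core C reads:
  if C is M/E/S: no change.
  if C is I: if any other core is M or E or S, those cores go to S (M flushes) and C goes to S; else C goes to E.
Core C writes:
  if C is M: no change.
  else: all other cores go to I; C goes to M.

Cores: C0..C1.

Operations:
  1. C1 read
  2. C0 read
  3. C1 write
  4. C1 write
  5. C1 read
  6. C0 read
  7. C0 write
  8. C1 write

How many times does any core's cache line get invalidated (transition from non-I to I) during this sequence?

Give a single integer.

Answer: 3

Derivation:
Op 1: C1 read [C1 read from I: no other sharers -> C1=E (exclusive)] -> [I,E] (invalidations this op: 0; running total: 0)
Op 2: C0 read [C0 read from I: others=['C1=E'] -> C0=S, others downsized to S] -> [S,S] (invalidations this op: 0; running total: 0)
Op 3: C1 write [C1 write: invalidate ['C0=S'] -> C1=M] -> [I,M] (invalidations this op: 1; running total: 1)
Op 4: C1 write [C1 write: already M (modified), no change] -> [I,M] (invalidations this op: 0; running total: 1)
Op 5: C1 read [C1 read: already in M, no change] -> [I,M] (invalidations this op: 0; running total: 1)
Op 6: C0 read [C0 read from I: others=['C1=M'] -> C0=S, others downsized to S] -> [S,S] (invalidations this op: 0; running total: 1)
Op 7: C0 write [C0 write: invalidate ['C1=S'] -> C0=M] -> [M,I] (invalidations this op: 1; running total: 2)
Op 8: C1 write [C1 write: invalidate ['C0=M'] -> C1=M] -> [I,M] (invalidations this op: 1; running total: 3)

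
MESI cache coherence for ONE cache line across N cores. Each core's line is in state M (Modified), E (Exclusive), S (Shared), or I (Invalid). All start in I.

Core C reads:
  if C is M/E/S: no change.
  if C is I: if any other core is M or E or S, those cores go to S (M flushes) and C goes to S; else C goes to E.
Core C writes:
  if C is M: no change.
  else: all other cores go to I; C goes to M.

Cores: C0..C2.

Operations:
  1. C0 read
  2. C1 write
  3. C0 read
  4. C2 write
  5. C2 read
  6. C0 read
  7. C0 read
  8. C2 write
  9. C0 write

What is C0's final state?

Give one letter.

Op 1: C0 read [C0 read from I: no other sharers -> C0=E (exclusive)] -> [E,I,I]
Op 2: C1 write [C1 write: invalidate ['C0=E'] -> C1=M] -> [I,M,I]
Op 3: C0 read [C0 read from I: others=['C1=M'] -> C0=S, others downsized to S] -> [S,S,I]
Op 4: C2 write [C2 write: invalidate ['C0=S', 'C1=S'] -> C2=M] -> [I,I,M]
Op 5: C2 read [C2 read: already in M, no change] -> [I,I,M]
Op 6: C0 read [C0 read from I: others=['C2=M'] -> C0=S, others downsized to S] -> [S,I,S]
Op 7: C0 read [C0 read: already in S, no change] -> [S,I,S]
Op 8: C2 write [C2 write: invalidate ['C0=S'] -> C2=M] -> [I,I,M]
Op 9: C0 write [C0 write: invalidate ['C2=M'] -> C0=M] -> [M,I,I]

Answer: M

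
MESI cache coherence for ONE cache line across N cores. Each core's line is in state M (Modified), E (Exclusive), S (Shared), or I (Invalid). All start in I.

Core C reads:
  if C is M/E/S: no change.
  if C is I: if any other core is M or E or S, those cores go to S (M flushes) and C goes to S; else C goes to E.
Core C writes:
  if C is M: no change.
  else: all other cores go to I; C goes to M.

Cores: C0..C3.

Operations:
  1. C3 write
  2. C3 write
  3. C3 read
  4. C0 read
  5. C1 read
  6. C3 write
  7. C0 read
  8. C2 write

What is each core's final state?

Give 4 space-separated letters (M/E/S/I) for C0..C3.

Answer: I I M I

Derivation:
Op 1: C3 write [C3 write: invalidate none -> C3=M] -> [I,I,I,M]
Op 2: C3 write [C3 write: already M (modified), no change] -> [I,I,I,M]
Op 3: C3 read [C3 read: already in M, no change] -> [I,I,I,M]
Op 4: C0 read [C0 read from I: others=['C3=M'] -> C0=S, others downsized to S] -> [S,I,I,S]
Op 5: C1 read [C1 read from I: others=['C0=S', 'C3=S'] -> C1=S, others downsized to S] -> [S,S,I,S]
Op 6: C3 write [C3 write: invalidate ['C0=S', 'C1=S'] -> C3=M] -> [I,I,I,M]
Op 7: C0 read [C0 read from I: others=['C3=M'] -> C0=S, others downsized to S] -> [S,I,I,S]
Op 8: C2 write [C2 write: invalidate ['C0=S', 'C3=S'] -> C2=M] -> [I,I,M,I]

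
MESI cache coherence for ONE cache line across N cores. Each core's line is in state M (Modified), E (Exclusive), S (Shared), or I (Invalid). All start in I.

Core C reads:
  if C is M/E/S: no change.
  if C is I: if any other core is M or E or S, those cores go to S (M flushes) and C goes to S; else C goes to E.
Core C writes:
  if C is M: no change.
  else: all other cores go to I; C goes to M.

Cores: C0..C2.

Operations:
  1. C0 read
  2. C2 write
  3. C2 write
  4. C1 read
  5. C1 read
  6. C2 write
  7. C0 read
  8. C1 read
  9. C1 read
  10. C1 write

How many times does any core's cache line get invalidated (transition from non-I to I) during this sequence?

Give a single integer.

Answer: 4

Derivation:
Op 1: C0 read [C0 read from I: no other sharers -> C0=E (exclusive)] -> [E,I,I] (invalidations this op: 0; running total: 0)
Op 2: C2 write [C2 write: invalidate ['C0=E'] -> C2=M] -> [I,I,M] (invalidations this op: 1; running total: 1)
Op 3: C2 write [C2 write: already M (modified), no change] -> [I,I,M] (invalidations this op: 0; running total: 1)
Op 4: C1 read [C1 read from I: others=['C2=M'] -> C1=S, others downsized to S] -> [I,S,S] (invalidations this op: 0; running total: 1)
Op 5: C1 read [C1 read: already in S, no change] -> [I,S,S] (invalidations this op: 0; running total: 1)
Op 6: C2 write [C2 write: invalidate ['C1=S'] -> C2=M] -> [I,I,M] (invalidations this op: 1; running total: 2)
Op 7: C0 read [C0 read from I: others=['C2=M'] -> C0=S, others downsized to S] -> [S,I,S] (invalidations this op: 0; running total: 2)
Op 8: C1 read [C1 read from I: others=['C0=S', 'C2=S'] -> C1=S, others downsized to S] -> [S,S,S] (invalidations this op: 0; running total: 2)
Op 9: C1 read [C1 read: already in S, no change] -> [S,S,S] (invalidations this op: 0; running total: 2)
Op 10: C1 write [C1 write: invalidate ['C0=S', 'C2=S'] -> C1=M] -> [I,M,I] (invalidations this op: 2; running total: 4)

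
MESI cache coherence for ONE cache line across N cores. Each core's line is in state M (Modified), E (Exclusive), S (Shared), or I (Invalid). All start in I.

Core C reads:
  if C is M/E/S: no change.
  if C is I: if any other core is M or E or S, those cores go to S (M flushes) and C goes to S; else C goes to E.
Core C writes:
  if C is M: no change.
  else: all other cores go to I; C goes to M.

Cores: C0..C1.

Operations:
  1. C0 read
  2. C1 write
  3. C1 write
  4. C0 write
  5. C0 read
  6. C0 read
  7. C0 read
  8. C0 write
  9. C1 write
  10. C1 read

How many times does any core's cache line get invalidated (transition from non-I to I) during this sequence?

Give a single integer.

Answer: 3

Derivation:
Op 1: C0 read [C0 read from I: no other sharers -> C0=E (exclusive)] -> [E,I] (invalidations this op: 0; running total: 0)
Op 2: C1 write [C1 write: invalidate ['C0=E'] -> C1=M] -> [I,M] (invalidations this op: 1; running total: 1)
Op 3: C1 write [C1 write: already M (modified), no change] -> [I,M] (invalidations this op: 0; running total: 1)
Op 4: C0 write [C0 write: invalidate ['C1=M'] -> C0=M] -> [M,I] (invalidations this op: 1; running total: 2)
Op 5: C0 read [C0 read: already in M, no change] -> [M,I] (invalidations this op: 0; running total: 2)
Op 6: C0 read [C0 read: already in M, no change] -> [M,I] (invalidations this op: 0; running total: 2)
Op 7: C0 read [C0 read: already in M, no change] -> [M,I] (invalidations this op: 0; running total: 2)
Op 8: C0 write [C0 write: already M (modified), no change] -> [M,I] (invalidations this op: 0; running total: 2)
Op 9: C1 write [C1 write: invalidate ['C0=M'] -> C1=M] -> [I,M] (invalidations this op: 1; running total: 3)
Op 10: C1 read [C1 read: already in M, no change] -> [I,M] (invalidations this op: 0; running total: 3)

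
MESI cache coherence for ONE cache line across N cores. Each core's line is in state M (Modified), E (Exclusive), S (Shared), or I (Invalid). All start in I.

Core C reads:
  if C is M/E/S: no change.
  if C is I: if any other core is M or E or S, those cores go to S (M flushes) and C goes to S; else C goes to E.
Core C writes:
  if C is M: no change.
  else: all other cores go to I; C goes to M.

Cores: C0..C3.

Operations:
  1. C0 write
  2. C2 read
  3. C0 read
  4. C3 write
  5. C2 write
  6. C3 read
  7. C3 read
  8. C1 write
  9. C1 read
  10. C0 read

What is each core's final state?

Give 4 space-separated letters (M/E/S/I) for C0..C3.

Answer: S S I I

Derivation:
Op 1: C0 write [C0 write: invalidate none -> C0=M] -> [M,I,I,I]
Op 2: C2 read [C2 read from I: others=['C0=M'] -> C2=S, others downsized to S] -> [S,I,S,I]
Op 3: C0 read [C0 read: already in S, no change] -> [S,I,S,I]
Op 4: C3 write [C3 write: invalidate ['C0=S', 'C2=S'] -> C3=M] -> [I,I,I,M]
Op 5: C2 write [C2 write: invalidate ['C3=M'] -> C2=M] -> [I,I,M,I]
Op 6: C3 read [C3 read from I: others=['C2=M'] -> C3=S, others downsized to S] -> [I,I,S,S]
Op 7: C3 read [C3 read: already in S, no change] -> [I,I,S,S]
Op 8: C1 write [C1 write: invalidate ['C2=S', 'C3=S'] -> C1=M] -> [I,M,I,I]
Op 9: C1 read [C1 read: already in M, no change] -> [I,M,I,I]
Op 10: C0 read [C0 read from I: others=['C1=M'] -> C0=S, others downsized to S] -> [S,S,I,I]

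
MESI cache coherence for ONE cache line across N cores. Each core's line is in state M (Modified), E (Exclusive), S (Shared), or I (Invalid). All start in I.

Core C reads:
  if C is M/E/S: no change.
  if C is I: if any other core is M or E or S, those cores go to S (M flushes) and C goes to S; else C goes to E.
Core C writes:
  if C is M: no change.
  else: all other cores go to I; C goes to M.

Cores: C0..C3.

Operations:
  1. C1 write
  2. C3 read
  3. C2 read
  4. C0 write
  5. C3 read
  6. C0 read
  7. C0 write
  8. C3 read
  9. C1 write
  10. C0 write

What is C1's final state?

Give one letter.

Op 1: C1 write [C1 write: invalidate none -> C1=M] -> [I,M,I,I]
Op 2: C3 read [C3 read from I: others=['C1=M'] -> C3=S, others downsized to S] -> [I,S,I,S]
Op 3: C2 read [C2 read from I: others=['C1=S', 'C3=S'] -> C2=S, others downsized to S] -> [I,S,S,S]
Op 4: C0 write [C0 write: invalidate ['C1=S', 'C2=S', 'C3=S'] -> C0=M] -> [M,I,I,I]
Op 5: C3 read [C3 read from I: others=['C0=M'] -> C3=S, others downsized to S] -> [S,I,I,S]
Op 6: C0 read [C0 read: already in S, no change] -> [S,I,I,S]
Op 7: C0 write [C0 write: invalidate ['C3=S'] -> C0=M] -> [M,I,I,I]
Op 8: C3 read [C3 read from I: others=['C0=M'] -> C3=S, others downsized to S] -> [S,I,I,S]
Op 9: C1 write [C1 write: invalidate ['C0=S', 'C3=S'] -> C1=M] -> [I,M,I,I]
Op 10: C0 write [C0 write: invalidate ['C1=M'] -> C0=M] -> [M,I,I,I]

Answer: I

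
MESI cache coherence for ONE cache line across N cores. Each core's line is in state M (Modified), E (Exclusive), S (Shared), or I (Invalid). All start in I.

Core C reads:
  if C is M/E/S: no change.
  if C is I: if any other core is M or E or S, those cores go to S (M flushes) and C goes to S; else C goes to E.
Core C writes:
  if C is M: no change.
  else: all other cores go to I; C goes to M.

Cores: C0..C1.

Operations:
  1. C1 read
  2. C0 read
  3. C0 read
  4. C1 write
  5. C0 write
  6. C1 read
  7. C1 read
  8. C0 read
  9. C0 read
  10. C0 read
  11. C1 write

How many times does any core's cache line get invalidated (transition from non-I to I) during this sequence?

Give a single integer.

Answer: 3

Derivation:
Op 1: C1 read [C1 read from I: no other sharers -> C1=E (exclusive)] -> [I,E] (invalidations this op: 0; running total: 0)
Op 2: C0 read [C0 read from I: others=['C1=E'] -> C0=S, others downsized to S] -> [S,S] (invalidations this op: 0; running total: 0)
Op 3: C0 read [C0 read: already in S, no change] -> [S,S] (invalidations this op: 0; running total: 0)
Op 4: C1 write [C1 write: invalidate ['C0=S'] -> C1=M] -> [I,M] (invalidations this op: 1; running total: 1)
Op 5: C0 write [C0 write: invalidate ['C1=M'] -> C0=M] -> [M,I] (invalidations this op: 1; running total: 2)
Op 6: C1 read [C1 read from I: others=['C0=M'] -> C1=S, others downsized to S] -> [S,S] (invalidations this op: 0; running total: 2)
Op 7: C1 read [C1 read: already in S, no change] -> [S,S] (invalidations this op: 0; running total: 2)
Op 8: C0 read [C0 read: already in S, no change] -> [S,S] (invalidations this op: 0; running total: 2)
Op 9: C0 read [C0 read: already in S, no change] -> [S,S] (invalidations this op: 0; running total: 2)
Op 10: C0 read [C0 read: already in S, no change] -> [S,S] (invalidations this op: 0; running total: 2)
Op 11: C1 write [C1 write: invalidate ['C0=S'] -> C1=M] -> [I,M] (invalidations this op: 1; running total: 3)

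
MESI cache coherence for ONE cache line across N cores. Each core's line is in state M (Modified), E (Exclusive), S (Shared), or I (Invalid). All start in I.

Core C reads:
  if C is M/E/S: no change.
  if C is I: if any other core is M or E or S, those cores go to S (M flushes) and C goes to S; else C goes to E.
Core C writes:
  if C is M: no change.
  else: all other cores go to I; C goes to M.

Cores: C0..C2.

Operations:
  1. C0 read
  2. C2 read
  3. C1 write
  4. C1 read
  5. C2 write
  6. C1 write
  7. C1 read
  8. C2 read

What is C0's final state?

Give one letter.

Answer: I

Derivation:
Op 1: C0 read [C0 read from I: no other sharers -> C0=E (exclusive)] -> [E,I,I]
Op 2: C2 read [C2 read from I: others=['C0=E'] -> C2=S, others downsized to S] -> [S,I,S]
Op 3: C1 write [C1 write: invalidate ['C0=S', 'C2=S'] -> C1=M] -> [I,M,I]
Op 4: C1 read [C1 read: already in M, no change] -> [I,M,I]
Op 5: C2 write [C2 write: invalidate ['C1=M'] -> C2=M] -> [I,I,M]
Op 6: C1 write [C1 write: invalidate ['C2=M'] -> C1=M] -> [I,M,I]
Op 7: C1 read [C1 read: already in M, no change] -> [I,M,I]
Op 8: C2 read [C2 read from I: others=['C1=M'] -> C2=S, others downsized to S] -> [I,S,S]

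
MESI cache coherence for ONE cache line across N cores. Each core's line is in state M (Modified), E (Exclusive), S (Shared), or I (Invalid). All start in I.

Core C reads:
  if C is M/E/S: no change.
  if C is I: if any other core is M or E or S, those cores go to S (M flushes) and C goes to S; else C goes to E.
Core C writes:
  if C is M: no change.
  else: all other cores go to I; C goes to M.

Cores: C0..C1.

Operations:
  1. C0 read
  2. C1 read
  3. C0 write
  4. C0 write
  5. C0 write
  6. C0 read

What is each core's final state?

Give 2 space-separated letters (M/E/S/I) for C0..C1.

Answer: M I

Derivation:
Op 1: C0 read [C0 read from I: no other sharers -> C0=E (exclusive)] -> [E,I]
Op 2: C1 read [C1 read from I: others=['C0=E'] -> C1=S, others downsized to S] -> [S,S]
Op 3: C0 write [C0 write: invalidate ['C1=S'] -> C0=M] -> [M,I]
Op 4: C0 write [C0 write: already M (modified), no change] -> [M,I]
Op 5: C0 write [C0 write: already M (modified), no change] -> [M,I]
Op 6: C0 read [C0 read: already in M, no change] -> [M,I]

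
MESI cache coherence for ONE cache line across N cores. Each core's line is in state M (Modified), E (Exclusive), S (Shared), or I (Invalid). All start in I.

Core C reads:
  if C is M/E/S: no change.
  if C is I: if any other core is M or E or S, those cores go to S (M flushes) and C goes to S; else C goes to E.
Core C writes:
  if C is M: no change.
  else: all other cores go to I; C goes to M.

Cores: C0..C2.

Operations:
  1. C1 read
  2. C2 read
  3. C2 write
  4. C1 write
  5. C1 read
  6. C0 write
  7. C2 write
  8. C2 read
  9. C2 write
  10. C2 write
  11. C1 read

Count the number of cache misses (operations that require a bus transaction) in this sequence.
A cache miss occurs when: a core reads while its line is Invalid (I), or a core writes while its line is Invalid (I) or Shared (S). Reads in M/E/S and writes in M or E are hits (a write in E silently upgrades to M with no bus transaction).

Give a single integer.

Answer: 7

Derivation:
Op 1: C1 read [C1 read from I: no other sharers -> C1=E (exclusive)] -> [I,E,I] [MISS #1: read from I]
Op 2: C2 read [C2 read from I: others=['C1=E'] -> C2=S, others downsized to S] -> [I,S,S] [MISS #2: read from I]
Op 3: C2 write [C2 write: invalidate ['C1=S'] -> C2=M] -> [I,I,M] [MISS #3: write from S]
Op 4: C1 write [C1 write: invalidate ['C2=M'] -> C1=M] -> [I,M,I] [MISS #4: write from I]
Op 5: C1 read [C1 read: already in M, no change] -> [I,M,I] [hit: read from M]
Op 6: C0 write [C0 write: invalidate ['C1=M'] -> C0=M] -> [M,I,I] [MISS #5: write from I]
Op 7: C2 write [C2 write: invalidate ['C0=M'] -> C2=M] -> [I,I,M] [MISS #6: write from I]
Op 8: C2 read [C2 read: already in M, no change] -> [I,I,M] [hit: read from M]
Op 9: C2 write [C2 write: already M (modified), no change] -> [I,I,M] [hit: write from M]
Op 10: C2 write [C2 write: already M (modified), no change] -> [I,I,M] [hit: write from M]
Op 11: C1 read [C1 read from I: others=['C2=M'] -> C1=S, others downsized to S] -> [I,S,S] [MISS #7: read from I]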